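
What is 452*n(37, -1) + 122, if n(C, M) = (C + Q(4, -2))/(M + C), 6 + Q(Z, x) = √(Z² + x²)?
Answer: 4601/9 + 226*√5/9 ≈ 567.37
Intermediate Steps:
Q(Z, x) = -6 + √(Z² + x²)
n(C, M) = (-6 + C + 2*√5)/(C + M) (n(C, M) = (C + (-6 + √(4² + (-2)²)))/(M + C) = (C + (-6 + √(16 + 4)))/(C + M) = (C + (-6 + √20))/(C + M) = (C + (-6 + 2*√5))/(C + M) = (-6 + C + 2*√5)/(C + M))
452*n(37, -1) + 122 = 452*((-6 + 37 + 2*√5)/(37 - 1)) + 122 = 452*((31 + 2*√5)/36) + 122 = 452*(31/36 + √5/18) + 122 = (3503/9 + 226*√5/9) + 122 = 4601/9 + 226*√5/9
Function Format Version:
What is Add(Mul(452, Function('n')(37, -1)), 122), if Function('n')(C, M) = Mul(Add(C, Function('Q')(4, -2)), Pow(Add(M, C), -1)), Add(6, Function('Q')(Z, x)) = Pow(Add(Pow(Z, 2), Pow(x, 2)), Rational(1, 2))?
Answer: Add(Rational(4601, 9), Mul(Rational(226, 9), Pow(5, Rational(1, 2)))) ≈ 567.37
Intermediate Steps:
Function('Q')(Z, x) = Add(-6, Pow(Add(Pow(Z, 2), Pow(x, 2)), Rational(1, 2)))
Function('n')(C, M) = Mul(Pow(Add(C, M), -1), Add(-6, C, Mul(2, Pow(5, Rational(1, 2))))) (Function('n')(C, M) = Mul(Add(C, Add(-6, Pow(Add(Pow(4, 2), Pow(-2, 2)), Rational(1, 2)))), Pow(Add(M, C), -1)) = Mul(Add(C, Add(-6, Pow(Add(16, 4), Rational(1, 2)))), Pow(Add(C, M), -1)) = Mul(Add(C, Add(-6, Pow(20, Rational(1, 2)))), Pow(Add(C, M), -1)) = Mul(Add(C, Add(-6, Mul(2, Pow(5, Rational(1, 2))))), Pow(Add(C, M), -1)) = Mul(Add(-6, C, Mul(2, Pow(5, Rational(1, 2)))), Pow(Add(C, M), -1)) = Mul(Pow(Add(C, M), -1), Add(-6, C, Mul(2, Pow(5, Rational(1, 2))))))
Add(Mul(452, Function('n')(37, -1)), 122) = Add(Mul(452, Mul(Pow(Add(37, -1), -1), Add(-6, 37, Mul(2, Pow(5, Rational(1, 2)))))), 122) = Add(Mul(452, Mul(Pow(36, -1), Add(31, Mul(2, Pow(5, Rational(1, 2)))))), 122) = Add(Mul(452, Mul(Rational(1, 36), Add(31, Mul(2, Pow(5, Rational(1, 2)))))), 122) = Add(Mul(452, Add(Rational(31, 36), Mul(Rational(1, 18), Pow(5, Rational(1, 2))))), 122) = Add(Add(Rational(3503, 9), Mul(Rational(226, 9), Pow(5, Rational(1, 2)))), 122) = Add(Rational(4601, 9), Mul(Rational(226, 9), Pow(5, Rational(1, 2))))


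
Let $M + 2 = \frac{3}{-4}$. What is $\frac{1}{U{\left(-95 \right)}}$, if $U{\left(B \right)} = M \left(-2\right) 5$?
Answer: $\frac{2}{55} \approx 0.036364$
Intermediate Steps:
$M = - \frac{11}{4}$ ($M = -2 + \frac{3}{-4} = -2 + 3 \left(- \frac{1}{4}\right) = -2 - \frac{3}{4} = - \frac{11}{4} \approx -2.75$)
$U{\left(B \right)} = \frac{55}{2}$ ($U{\left(B \right)} = \left(- \frac{11}{4}\right) \left(-2\right) 5 = \frac{11}{2} \cdot 5 = \frac{55}{2}$)
$\frac{1}{U{\left(-95 \right)}} = \frac{1}{\frac{55}{2}} = \frac{2}{55}$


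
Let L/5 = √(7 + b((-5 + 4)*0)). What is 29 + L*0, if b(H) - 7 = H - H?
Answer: 29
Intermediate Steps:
b(H) = 7 (b(H) = 7 + (H - H) = 7 + 0 = 7)
L = 5*√14 (L = 5*√(7 + 7) = 5*√14 ≈ 18.708)
29 + L*0 = 29 + (5*√14)*0 = 29 + 0 = 29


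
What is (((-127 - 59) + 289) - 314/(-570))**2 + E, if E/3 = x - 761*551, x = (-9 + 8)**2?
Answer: -101304406106/81225 ≈ -1.2472e+6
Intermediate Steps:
x = 1 (x = (-1)**2 = 1)
E = -1257930 (E = 3*(1 - 761*551) = 3*(1 - 419311) = 3*(-419310) = -1257930)
(((-127 - 59) + 289) - 314/(-570))**2 + E = (((-127 - 59) + 289) - 314/(-570))**2 - 1257930 = ((-186 + 289) - 314*(-1/570))**2 - 1257930 = (103 + 157/285)**2 - 1257930 = (29512/285)**2 - 1257930 = 870958144/81225 - 1257930 = -101304406106/81225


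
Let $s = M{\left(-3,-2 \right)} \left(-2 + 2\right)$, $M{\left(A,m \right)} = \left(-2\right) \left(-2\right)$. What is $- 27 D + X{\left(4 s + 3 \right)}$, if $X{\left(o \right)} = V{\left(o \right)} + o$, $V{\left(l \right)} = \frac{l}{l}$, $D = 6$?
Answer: $-158$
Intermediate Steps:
$M{\left(A,m \right)} = 4$
$V{\left(l \right)} = 1$
$s = 0$ ($s = 4 \left(-2 + 2\right) = 4 \cdot 0 = 0$)
$X{\left(o \right)} = 1 + o$
$- 27 D + X{\left(4 s + 3 \right)} = \left(-27\right) 6 + \left(1 + \left(4 \cdot 0 + 3\right)\right) = -162 + \left(1 + \left(0 + 3\right)\right) = -162 + \left(1 + 3\right) = -162 + 4 = -158$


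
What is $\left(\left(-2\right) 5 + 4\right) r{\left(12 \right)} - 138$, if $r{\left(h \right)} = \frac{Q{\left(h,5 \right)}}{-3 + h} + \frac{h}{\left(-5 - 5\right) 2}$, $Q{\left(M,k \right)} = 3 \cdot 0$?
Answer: $- \frac{672}{5} \approx -134.4$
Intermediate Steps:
$Q{\left(M,k \right)} = 0$
$r{\left(h \right)} = - \frac{h}{20}$ ($r{\left(h \right)} = \frac{0}{-3 + h} + \frac{h}{\left(-5 - 5\right) 2} = 0 + \frac{h}{\left(-10\right) 2} = 0 + \frac{h}{-20} = 0 + h \left(- \frac{1}{20}\right) = 0 - \frac{h}{20} = - \frac{h}{20}$)
$\left(\left(-2\right) 5 + 4\right) r{\left(12 \right)} - 138 = \left(\left(-2\right) 5 + 4\right) \left(\left(- \frac{1}{20}\right) 12\right) - 138 = \left(-10 + 4\right) \left(- \frac{3}{5}\right) - 138 = \left(-6\right) \left(- \frac{3}{5}\right) - 138 = \frac{18}{5} - 138 = - \frac{672}{5}$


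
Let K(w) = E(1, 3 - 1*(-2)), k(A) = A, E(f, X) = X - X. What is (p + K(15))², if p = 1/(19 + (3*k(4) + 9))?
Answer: 1/1600 ≈ 0.00062500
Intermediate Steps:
E(f, X) = 0
K(w) = 0
p = 1/40 (p = 1/(19 + (3*4 + 9)) = 1/(19 + (12 + 9)) = 1/(19 + 21) = 1/40 ≈ 0.025000)
(p + K(15))² = (1/40 + 0)² = (1/40)² = 1/1600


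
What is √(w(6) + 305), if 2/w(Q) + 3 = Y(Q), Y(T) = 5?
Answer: 3*√34 ≈ 17.493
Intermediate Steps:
w(Q) = 1 (w(Q) = 2/(-3 + 5) = 2/2 = 2*(½) = 1)
√(w(6) + 305) = √(1 + 305) = √306 = 3*√34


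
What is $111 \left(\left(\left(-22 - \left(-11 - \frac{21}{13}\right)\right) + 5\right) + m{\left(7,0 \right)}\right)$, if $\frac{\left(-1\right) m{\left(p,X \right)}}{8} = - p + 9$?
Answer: $- \frac{29415}{13} \approx -2262.7$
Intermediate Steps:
$m{\left(p,X \right)} = -72 + 8 p$ ($m{\left(p,X \right)} = - 8 \left(- p + 9\right) = - 8 \left(9 - p\right) = -72 + 8 p$)
$111 \left(\left(\left(-22 - \left(-11 - \frac{21}{13}\right)\right) + 5\right) + m{\left(7,0 \right)}\right) = 111 \left(\left(\left(-22 - \left(-11 - \frac{21}{13}\right)\right) + 5\right) + \left(-72 + 8 \cdot 7\right)\right) = 111 \left(\left(\left(-22 - - \frac{164}{13}\right) + 5\right) + \left(-72 + 56\right)\right) = 111 \left(\left(\left(-22 + \left(11 + \frac{21}{13}\right)\right) + 5\right) - 16\right) = 111 \left(\left(\left(-22 + \frac{164}{13}\right) + 5\right) - 16\right) = 111 \left(\left(- \frac{122}{13} + 5\right) - 16\right) = 111 \left(- \frac{57}{13} - 16\right) = 111 \left(- \frac{265}{13}\right) = - \frac{29415}{13}$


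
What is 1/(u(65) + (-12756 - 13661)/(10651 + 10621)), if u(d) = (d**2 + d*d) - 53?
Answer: 21272/178594567 ≈ 0.00011911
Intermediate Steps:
u(d) = -53 + 2*d**2 (u(d) = (d**2 + d**2) - 53 = 2*d**2 - 53 = -53 + 2*d**2)
1/(u(65) + (-12756 - 13661)/(10651 + 10621)) = 1/((-53 + 2*65**2) + (-12756 - 13661)/(10651 + 10621)) = 1/((-53 + 2*4225) - 26417/21272) = 1/((-53 + 8450) - 26417*1/21272) = 1/(8397 - 26417/21272) = 1/(178594567/21272) = 21272/178594567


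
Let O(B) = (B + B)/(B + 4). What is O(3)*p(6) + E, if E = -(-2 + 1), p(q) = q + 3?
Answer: 61/7 ≈ 8.7143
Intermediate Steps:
p(q) = 3 + q
O(B) = 2*B/(4 + B) (O(B) = (2*B)/(4 + B) = 2*B/(4 + B))
E = 1 (E = -1*(-1) = 1)
O(3)*p(6) + E = (2*3/(4 + 3))*(3 + 6) + 1 = (2*3/7)*9 + 1 = (2*3*(1/7))*9 + 1 = (6/7)*9 + 1 = 54/7 + 1 = 61/7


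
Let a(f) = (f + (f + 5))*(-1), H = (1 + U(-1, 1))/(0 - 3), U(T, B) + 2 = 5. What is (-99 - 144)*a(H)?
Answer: 567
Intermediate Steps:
U(T, B) = 3 (U(T, B) = -2 + 5 = 3)
H = -4/3 (H = (1 + 3)/(0 - 3) = 4/(-3) = 4*(-⅓) = -4/3 ≈ -1.3333)
a(f) = -5 - 2*f (a(f) = (f + (5 + f))*(-1) = (5 + 2*f)*(-1) = -5 - 2*f)
(-99 - 144)*a(H) = (-99 - 144)*(-5 - 2*(-4/3)) = -243*(-5 + 8/3) = -243*(-7/3) = 567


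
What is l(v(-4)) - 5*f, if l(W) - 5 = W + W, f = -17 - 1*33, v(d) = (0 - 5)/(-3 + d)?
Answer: 1795/7 ≈ 256.43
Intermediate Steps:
v(d) = -5/(-3 + d)
f = -50 (f = -17 - 33 = -50)
l(W) = 5 + 2*W (l(W) = 5 + (W + W) = 5 + 2*W)
l(v(-4)) - 5*f = (5 + 2*(-5/(-3 - 4))) - 5*(-50) = (5 + 2*(-5/(-7))) + 250 = (5 + 2*(-5*(-1/7))) + 250 = (5 + 2*(5/7)) + 250 = (5 + 10/7) + 250 = 45/7 + 250 = 1795/7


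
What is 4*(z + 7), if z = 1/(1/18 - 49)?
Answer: 24596/881 ≈ 27.918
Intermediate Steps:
z = -18/881 (z = 1/(1/18 - 49) = 1/(-881/18) = -18/881 ≈ -0.020431)
4*(z + 7) = 4*(-18/881 + 7) = 4*(6149/881) = 24596/881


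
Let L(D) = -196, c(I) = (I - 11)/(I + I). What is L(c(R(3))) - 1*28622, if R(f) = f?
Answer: -28818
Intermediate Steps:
c(I) = (-11 + I)/(2*I) (c(I) = (-11 + I)/((2*I)) = (-11 + I)*(1/(2*I)) = (-11 + I)/(2*I))
L(c(R(3))) - 1*28622 = -196 - 1*28622 = -196 - 28622 = -28818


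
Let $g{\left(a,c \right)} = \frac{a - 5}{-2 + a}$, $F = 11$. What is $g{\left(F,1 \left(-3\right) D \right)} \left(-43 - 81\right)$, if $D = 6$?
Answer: $- \frac{248}{3} \approx -82.667$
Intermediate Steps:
$g{\left(a,c \right)} = \frac{-5 + a}{-2 + a}$
$g{\left(F,1 \left(-3\right) D \right)} \left(-43 - 81\right) = \frac{-5 + 11}{-2 + 11} \left(-43 - 81\right) = \frac{1}{9} \cdot 6 \left(-124\right) = \frac{2}{3} \left(-124\right) = - \frac{248}{3}$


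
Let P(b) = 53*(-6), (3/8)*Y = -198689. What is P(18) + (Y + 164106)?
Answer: -1098148/3 ≈ -3.6605e+5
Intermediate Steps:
Y = -1589512/3 (Y = (8/3)*(-198689) = -1589512/3 ≈ -5.2984e+5)
P(b) = -318
P(18) + (Y + 164106) = -318 + (-1589512/3 + 164106) = -318 - 1097194/3 = -1098148/3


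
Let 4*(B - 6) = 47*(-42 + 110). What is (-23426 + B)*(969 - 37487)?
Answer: 826073678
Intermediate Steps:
B = 805 (B = 6 + (47*(-42 + 110))/4 = 6 + (47*68)/4 = 6 + (¼)*3196 = 6 + 799 = 805)
(-23426 + B)*(969 - 37487) = (-23426 + 805)*(969 - 37487) = -22621*(-36518) = 826073678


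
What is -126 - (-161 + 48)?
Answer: -13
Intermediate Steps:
-126 - (-161 + 48) = -126 - 1*(-113) = -126 + 113 = -13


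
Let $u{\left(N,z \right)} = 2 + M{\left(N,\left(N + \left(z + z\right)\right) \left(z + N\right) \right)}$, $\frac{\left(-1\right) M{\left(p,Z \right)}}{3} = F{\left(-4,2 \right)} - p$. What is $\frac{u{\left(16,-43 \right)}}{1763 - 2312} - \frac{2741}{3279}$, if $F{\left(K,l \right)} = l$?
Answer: $- \frac{549695}{600057} \approx -0.91607$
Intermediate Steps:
$M{\left(p,Z \right)} = -6 + 3 p$ ($M{\left(p,Z \right)} = - 3 \left(2 - p\right) = -6 + 3 p$)
$u{\left(N,z \right)} = -4 + 3 N$ ($u{\left(N,z \right)} = 2 + \left(-6 + 3 N\right) = -4 + 3 N$)
$\frac{u{\left(16,-43 \right)}}{1763 - 2312} - \frac{2741}{3279} = \frac{-4 + 3 \cdot 16}{1763 - 2312} - \frac{2741}{3279} = \frac{-4 + 48}{1763 - 2312} - \frac{2741}{3279} = \frac{44}{-549} - \frac{2741}{3279} = 44 \left(- \frac{1}{549}\right) - \frac{2741}{3279} = - \frac{44}{549} - \frac{2741}{3279} = - \frac{549695}{600057}$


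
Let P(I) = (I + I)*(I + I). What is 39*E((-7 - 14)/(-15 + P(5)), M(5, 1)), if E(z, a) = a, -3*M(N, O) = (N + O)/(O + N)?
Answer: -13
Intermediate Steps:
P(I) = 4*I**2 (P(I) = (2*I)*(2*I) = 4*I**2)
M(N, O) = -1/3 (M(N, O) = -(N + O)/(3*(O + N)) = -(N + O)/(3*(N + O)) = -1/3*1 = -1/3)
39*E((-7 - 14)/(-15 + P(5)), M(5, 1)) = 39*(-1/3) = -13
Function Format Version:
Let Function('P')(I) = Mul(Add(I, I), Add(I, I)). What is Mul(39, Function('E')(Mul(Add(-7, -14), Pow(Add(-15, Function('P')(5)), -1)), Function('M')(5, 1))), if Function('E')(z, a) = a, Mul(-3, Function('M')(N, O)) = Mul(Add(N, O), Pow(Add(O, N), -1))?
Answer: -13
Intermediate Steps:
Function('P')(I) = Mul(4, Pow(I, 2)) (Function('P')(I) = Mul(Mul(2, I), Mul(2, I)) = Mul(4, Pow(I, 2)))
Function('M')(N, O) = Rational(-1, 3) (Function('M')(N, O) = Mul(Rational(-1, 3), Mul(Add(N, O), Pow(Add(O, N), -1))) = Mul(Rational(-1, 3), Mul(Add(N, O), Pow(Add(N, O), -1))) = Mul(Rational(-1, 3), 1) = Rational(-1, 3))
Mul(39, Function('E')(Mul(Add(-7, -14), Pow(Add(-15, Function('P')(5)), -1)), Function('M')(5, 1))) = Mul(39, Rational(-1, 3)) = -13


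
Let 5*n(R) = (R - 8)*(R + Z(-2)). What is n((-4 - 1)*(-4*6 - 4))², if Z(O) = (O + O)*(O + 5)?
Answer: 285474816/25 ≈ 1.1419e+7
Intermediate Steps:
Z(O) = 2*O*(5 + O) (Z(O) = (2*O)*(5 + O) = 2*O*(5 + O))
n(R) = (-12 + R)*(-8 + R)/5 (n(R) = ((R - 8)*(R + 2*(-2)*(5 - 2)))/5 = ((-8 + R)*(R + 2*(-2)*3))/5 = ((-8 + R)*(R - 12))/5 = ((-8 + R)*(-12 + R))/5 = ((-12 + R)*(-8 + R))/5 = (-12 + R)*(-8 + R)/5)
n((-4 - 1)*(-4*6 - 4))² = (96/5 - 4*(-4 - 1)*(-4*6 - 4) + ((-4 - 1)*(-4*6 - 4))²/5)² = (96/5 - (-20)*(-24 - 4) + (-5*(-24 - 4))²/5)² = (96/5 - (-20)*(-28) + (-5*(-28))²/5)² = (96/5 - 4*140 + (⅕)*140²)² = (96/5 - 560 + (⅕)*19600)² = (96/5 - 560 + 3920)² = (16896/5)² = 285474816/25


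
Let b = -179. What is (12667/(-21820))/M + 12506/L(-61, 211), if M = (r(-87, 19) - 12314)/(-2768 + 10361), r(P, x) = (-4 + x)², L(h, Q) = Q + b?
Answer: 412741902359/1055127920 ≈ 391.18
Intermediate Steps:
L(h, Q) = -179 + Q (L(h, Q) = Q - 179 = -179 + Q)
M = -12089/7593 (M = ((-4 + 19)² - 12314)/(-2768 + 10361) = (15² - 12314)/7593 = (225 - 12314)*(1/7593) = -12089*1/7593 = -12089/7593 ≈ -1.5921)
(12667/(-21820))/M + 12506/L(-61, 211) = (12667/(-21820))/(-12089/7593) + 12506/(-179 + 211) = (12667*(-1/21820))*(-7593/12089) + 12506/32 = -12667/21820*(-7593/12089) + 12506*(1/32) = 96180531/263781980 + 6253/16 = 412741902359/1055127920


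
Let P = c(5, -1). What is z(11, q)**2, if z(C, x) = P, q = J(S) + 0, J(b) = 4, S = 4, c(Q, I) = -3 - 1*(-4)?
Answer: 1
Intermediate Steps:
c(Q, I) = 1 (c(Q, I) = -3 + 4 = 1)
P = 1
q = 4 (q = 4 + 0 = 4)
z(C, x) = 1
z(11, q)**2 = 1**2 = 1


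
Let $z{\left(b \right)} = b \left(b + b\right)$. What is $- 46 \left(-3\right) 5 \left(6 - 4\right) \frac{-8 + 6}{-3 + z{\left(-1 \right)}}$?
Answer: $2760$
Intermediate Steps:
$z{\left(b \right)} = 2 b^{2}$ ($z{\left(b \right)} = b 2 b = 2 b^{2}$)
$- 46 \left(-3\right) 5 \left(6 - 4\right) \frac{-8 + 6}{-3 + z{\left(-1 \right)}} = - 46 \left(-3\right) 5 \left(6 - 4\right) \frac{-8 + 6}{-3 + 2 \left(-1\right)^{2}} = - 46 \left(\left(-15\right) 2\right) \left(- \frac{2}{-3 + 2 \cdot 1}\right) = \left(-46\right) \left(-30\right) \left(- \frac{2}{-3 + 2}\right) = 1380 \left(- \frac{2}{-1}\right) = 1380 \left(\left(-2\right) \left(-1\right)\right) = 1380 \cdot 2 = 2760$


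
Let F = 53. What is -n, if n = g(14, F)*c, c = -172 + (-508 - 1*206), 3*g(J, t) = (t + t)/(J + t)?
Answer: 93916/201 ≈ 467.24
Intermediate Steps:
g(J, t) = 2*t/(3*(J + t)) (g(J, t) = ((t + t)/(J + t))/3 = ((2*t)/(J + t))/3 = (2*t/(J + t))/3 = 2*t/(3*(J + t)))
c = -886 (c = -172 + (-508 - 206) = -172 - 714 = -886)
n = -93916/201 (n = ((2/3)*53/(14 + 53))*(-886) = ((2/3)*53/67)*(-886) = ((2/3)*53*(1/67))*(-886) = (106/201)*(-886) = -93916/201 ≈ -467.24)
-n = -1*(-93916/201) = 93916/201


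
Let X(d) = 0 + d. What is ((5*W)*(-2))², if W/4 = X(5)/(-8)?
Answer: 625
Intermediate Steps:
X(d) = d
W = -5/2 (W = 4*(5/(-8)) = 4*(5*(-⅛)) = 4*(-5/8) = -5/2 ≈ -2.5000)
((5*W)*(-2))² = ((5*(-5/2))*(-2))² = (-25/2*(-2))² = 25² = 625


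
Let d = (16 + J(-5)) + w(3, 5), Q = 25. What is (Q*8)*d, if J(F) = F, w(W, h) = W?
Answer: 2800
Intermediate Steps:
d = 14 (d = (16 - 5) + 3 = 11 + 3 = 14)
(Q*8)*d = (25*8)*14 = 200*14 = 2800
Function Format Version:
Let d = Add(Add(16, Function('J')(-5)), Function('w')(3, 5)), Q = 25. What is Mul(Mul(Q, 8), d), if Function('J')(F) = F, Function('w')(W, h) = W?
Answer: 2800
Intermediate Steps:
d = 14 (d = Add(Add(16, -5), 3) = Add(11, 3) = 14)
Mul(Mul(Q, 8), d) = Mul(Mul(25, 8), 14) = Mul(200, 14) = 2800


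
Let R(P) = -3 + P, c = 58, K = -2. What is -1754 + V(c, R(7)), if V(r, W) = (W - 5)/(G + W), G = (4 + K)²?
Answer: -14033/8 ≈ -1754.1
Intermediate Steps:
G = 4 (G = (4 - 2)² = 2² = 4)
V(r, W) = (-5 + W)/(4 + W) (V(r, W) = (W - 5)/(4 + W) = (-5 + W)/(4 + W))
-1754 + V(c, R(7)) = -1754 + (-5 + (-3 + 7))/(4 + (-3 + 7)) = -1754 + (-5 + 4)/(4 + 4) = -1754 - 1/8 = -1754 + (⅛)*(-1) = -1754 - ⅛ = -14033/8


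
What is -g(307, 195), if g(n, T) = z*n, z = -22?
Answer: 6754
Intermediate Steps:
g(n, T) = -22*n
-g(307, 195) = -(-22)*307 = -1*(-6754) = 6754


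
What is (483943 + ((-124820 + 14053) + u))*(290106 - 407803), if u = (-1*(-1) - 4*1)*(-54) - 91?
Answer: -43930052159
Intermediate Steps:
u = 71 (u = (1 - 4)*(-54) - 91 = -3*(-54) - 91 = 162 - 91 = 71)
(483943 + ((-124820 + 14053) + u))*(290106 - 407803) = (483943 + ((-124820 + 14053) + 71))*(290106 - 407803) = (483943 + (-110767 + 71))*(-117697) = (483943 - 110696)*(-117697) = 373247*(-117697) = -43930052159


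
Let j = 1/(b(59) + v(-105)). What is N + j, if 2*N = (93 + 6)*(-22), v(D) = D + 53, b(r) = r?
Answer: -7622/7 ≈ -1088.9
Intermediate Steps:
v(D) = 53 + D
N = -1089 (N = ((93 + 6)*(-22))/2 = (99*(-22))/2 = (½)*(-2178) = -1089)
j = ⅐ (j = 1/(59 + (53 - 105)) = 1/(59 - 52) = 1/7 = ⅐ ≈ 0.14286)
N + j = -1089 + ⅐ = -7622/7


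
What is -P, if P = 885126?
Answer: -885126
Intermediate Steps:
-P = -1*885126 = -885126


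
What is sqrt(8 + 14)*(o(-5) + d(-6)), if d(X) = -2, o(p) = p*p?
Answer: 23*sqrt(22) ≈ 107.88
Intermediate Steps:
o(p) = p**2
sqrt(8 + 14)*(o(-5) + d(-6)) = sqrt(8 + 14)*((-5)**2 - 2) = sqrt(22)*(25 - 2) = sqrt(22)*23 = 23*sqrt(22)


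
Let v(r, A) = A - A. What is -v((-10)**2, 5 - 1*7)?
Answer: 0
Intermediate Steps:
v(r, A) = 0
-v((-10)**2, 5 - 1*7) = -1*0 = 0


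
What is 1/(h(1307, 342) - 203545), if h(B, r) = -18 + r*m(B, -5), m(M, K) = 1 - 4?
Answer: -1/204589 ≈ -4.8879e-6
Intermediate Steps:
m(M, K) = -3
h(B, r) = -18 - 3*r (h(B, r) = -18 + r*(-3) = -18 - 3*r)
1/(h(1307, 342) - 203545) = 1/((-18 - 3*342) - 203545) = 1/((-18 - 1026) - 203545) = 1/(-1044 - 203545) = 1/(-204589) = -1/204589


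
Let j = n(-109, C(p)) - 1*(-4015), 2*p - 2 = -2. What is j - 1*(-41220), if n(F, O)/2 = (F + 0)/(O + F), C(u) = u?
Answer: 45237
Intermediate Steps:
p = 0 (p = 1 + (½)*(-2) = 1 - 1 = 0)
n(F, O) = 2*F/(F + O) (n(F, O) = 2*((F + 0)/(O + F)) = 2*(F/(F + O)) = 2*F/(F + O))
j = 4017 (j = 2*(-109)/(-109 + 0) - 1*(-4015) = 2*(-109)/(-109) + 4015 = 2*(-109)*(-1/109) + 4015 = 2 + 4015 = 4017)
j - 1*(-41220) = 4017 - 1*(-41220) = 4017 + 41220 = 45237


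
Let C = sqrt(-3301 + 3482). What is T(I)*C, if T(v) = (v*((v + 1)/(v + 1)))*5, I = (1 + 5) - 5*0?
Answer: 30*sqrt(181) ≈ 403.61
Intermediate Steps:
I = 6 (I = 6 + 0 = 6)
T(v) = 5*v (T(v) = (v*((1 + v)/(1 + v)))*5 = (v*1)*5 = v*5 = 5*v)
C = sqrt(181) ≈ 13.454
T(I)*C = (5*6)*sqrt(181) = 30*sqrt(181)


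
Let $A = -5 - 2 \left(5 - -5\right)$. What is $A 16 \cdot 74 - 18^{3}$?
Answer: $-35432$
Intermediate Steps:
$A = -25$ ($A = -5 - 2 \left(5 + 5\right) = -5 - 20 = -25$)
$A 16 \cdot 74 - 18^{3} = \left(-25\right) 16 \cdot 74 - 18^{3} = \left(-400\right) 74 - 5832 = -29600 - 5832 = -35432$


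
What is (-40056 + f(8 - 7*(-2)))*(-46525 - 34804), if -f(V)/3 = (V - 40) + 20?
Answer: 3258202398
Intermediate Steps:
f(V) = 60 - 3*V (f(V) = -3*((V - 40) + 20) = -3*((-40 + V) + 20) = -3*(-20 + V) = 60 - 3*V)
(-40056 + f(8 - 7*(-2)))*(-46525 - 34804) = (-40056 + (60 - 3*(8 - 7*(-2))))*(-46525 - 34804) = (-40056 + (60 - 3*(8 + 14)))*(-81329) = (-40056 + (60 - 3*22))*(-81329) = (-40056 + (60 - 66))*(-81329) = (-40056 - 6)*(-81329) = -40062*(-81329) = 3258202398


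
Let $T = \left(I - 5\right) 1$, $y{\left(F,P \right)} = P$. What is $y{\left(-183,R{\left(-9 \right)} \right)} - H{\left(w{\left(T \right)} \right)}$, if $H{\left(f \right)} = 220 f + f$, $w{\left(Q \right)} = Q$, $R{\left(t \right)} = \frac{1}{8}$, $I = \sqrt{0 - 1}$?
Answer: $\frac{8841}{8} - 221 i \approx 1105.1 - 221.0 i$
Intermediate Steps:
$I = i$ ($I = \sqrt{-1} = i \approx 1.0 i$)
$R{\left(t \right)} = \frac{1}{8}$
$T = -5 + i$ ($T = \left(i - 5\right) 1 = \left(-5 + i\right) 1 = -5 + i \approx -5.0 + 1.0 i$)
$H{\left(f \right)} = 221 f$
$y{\left(-183,R{\left(-9 \right)} \right)} - H{\left(w{\left(T \right)} \right)} = \frac{1}{8} - 221 \left(-5 + i\right) = \frac{1}{8} - \left(-1105 + 221 i\right) = \frac{1}{8} + \left(1105 - 221 i\right) = \frac{8841}{8} - 221 i$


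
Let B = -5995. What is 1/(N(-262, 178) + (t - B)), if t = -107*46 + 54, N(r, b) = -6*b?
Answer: 1/59 ≈ 0.016949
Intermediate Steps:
t = -4868 (t = -4922 + 54 = -4868)
1/(N(-262, 178) + (t - B)) = 1/(-6*178 + (-4868 - 1*(-5995))) = 1/(-1068 + (-4868 + 5995)) = 1/(-1068 + 1127) = 1/59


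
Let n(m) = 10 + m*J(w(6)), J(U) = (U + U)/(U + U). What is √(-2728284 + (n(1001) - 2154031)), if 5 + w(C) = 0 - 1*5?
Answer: 2*I*√1220326 ≈ 2209.4*I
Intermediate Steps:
w(C) = -10 (w(C) = -5 + (0 - 1*5) = -5 + (0 - 5) = -5 - 5 = -10)
J(U) = 1 (J(U) = (2*U)/((2*U)) = (2*U)*(1/(2*U)) = 1)
n(m) = 10 + m (n(m) = 10 + m*1 = 10 + m)
√(-2728284 + (n(1001) - 2154031)) = √(-2728284 + ((10 + 1001) - 2154031)) = √(-2728284 + (1011 - 2154031)) = √(-2728284 - 2153020) = √(-4881304) = 2*I*√1220326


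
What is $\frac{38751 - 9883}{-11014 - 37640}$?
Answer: $- \frac{14434}{24327} \approx -0.59333$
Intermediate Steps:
$\frac{38751 - 9883}{-11014 - 37640} = \frac{28868}{-48654} = 28868 \left(- \frac{1}{48654}\right) = - \frac{14434}{24327}$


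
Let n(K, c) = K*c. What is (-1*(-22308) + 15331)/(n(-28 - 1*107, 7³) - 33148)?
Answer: -37639/79453 ≈ -0.47373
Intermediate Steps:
(-1*(-22308) + 15331)/(n(-28 - 1*107, 7³) - 33148) = (-1*(-22308) + 15331)/((-28 - 1*107)*7³ - 33148) = (22308 + 15331)/((-28 - 107)*343 - 33148) = 37639/(-135*343 - 33148) = 37639/(-46305 - 33148) = 37639/(-79453) = 37639*(-1/79453) = -37639/79453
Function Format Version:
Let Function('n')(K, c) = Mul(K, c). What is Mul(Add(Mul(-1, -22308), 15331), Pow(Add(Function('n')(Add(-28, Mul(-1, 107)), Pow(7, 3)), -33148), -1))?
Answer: Rational(-37639, 79453) ≈ -0.47373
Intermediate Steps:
Mul(Add(Mul(-1, -22308), 15331), Pow(Add(Function('n')(Add(-28, Mul(-1, 107)), Pow(7, 3)), -33148), -1)) = Mul(Add(Mul(-1, -22308), 15331), Pow(Add(Mul(Add(-28, Mul(-1, 107)), Pow(7, 3)), -33148), -1)) = Mul(Add(22308, 15331), Pow(Add(Mul(Add(-28, -107), 343), -33148), -1)) = Mul(37639, Pow(Add(Mul(-135, 343), -33148), -1)) = Mul(37639, Pow(Add(-46305, -33148), -1)) = Mul(37639, Pow(-79453, -1)) = Mul(37639, Rational(-1, 79453)) = Rational(-37639, 79453)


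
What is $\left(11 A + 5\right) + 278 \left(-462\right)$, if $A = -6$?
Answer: $-128497$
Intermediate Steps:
$\left(11 A + 5\right) + 278 \left(-462\right) = \left(11 \left(-6\right) + 5\right) + 278 \left(-462\right) = \left(-66 + 5\right) - 128436 = -61 - 128436 = -128497$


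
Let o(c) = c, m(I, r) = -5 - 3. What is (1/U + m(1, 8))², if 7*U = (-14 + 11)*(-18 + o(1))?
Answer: 160801/2601 ≈ 61.823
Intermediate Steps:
m(I, r) = -8
U = 51/7 (U = ((-14 + 11)*(-18 + 1))/7 = (-3*(-17))/7 = (⅐)*51 = 51/7 ≈ 7.2857)
(1/U + m(1, 8))² = (1/(51/7) - 8)² = (7/51 - 8)² = (-401/51)² = 160801/2601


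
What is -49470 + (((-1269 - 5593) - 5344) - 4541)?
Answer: -66217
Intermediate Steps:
-49470 + (((-1269 - 5593) - 5344) - 4541) = -49470 + ((-6862 - 5344) - 4541) = -49470 + (-12206 - 4541) = -49470 - 16747 = -66217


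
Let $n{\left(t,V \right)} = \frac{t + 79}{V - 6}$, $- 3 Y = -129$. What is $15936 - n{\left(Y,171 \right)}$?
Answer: $\frac{2629318}{165} \approx 15935.0$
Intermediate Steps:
$Y = 43$ ($Y = \left(- \frac{1}{3}\right) \left(-129\right) = 43$)
$n{\left(t,V \right)} = \frac{79 + t}{-6 + V}$
$15936 - n{\left(Y,171 \right)} = 15936 - \frac{79 + 43}{-6 + 171} = 15936 - \frac{1}{165} \cdot 122 = 15936 - \frac{122}{165} = \frac{2629318}{165}$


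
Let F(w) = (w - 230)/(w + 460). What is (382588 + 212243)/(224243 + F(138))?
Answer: 2577601/971719 ≈ 2.6526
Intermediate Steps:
F(w) = (-230 + w)/(460 + w)
(382588 + 212243)/(224243 + F(138)) = (382588 + 212243)/(224243 + (-230 + 138)/(460 + 138)) = 594831/(224243 - 92/598) = 594831/(224243 + (1/598)*(-92)) = 594831/(224243 - 2/13) = 594831/(2915157/13) = 594831*(13/2915157) = 2577601/971719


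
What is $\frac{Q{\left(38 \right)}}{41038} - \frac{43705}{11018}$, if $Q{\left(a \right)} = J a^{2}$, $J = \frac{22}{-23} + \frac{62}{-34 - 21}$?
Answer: $- \frac{1155399731631}{285989102630} \approx -4.04$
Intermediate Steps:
$J = - \frac{2636}{1265}$ ($J = 22 \left(- \frac{1}{23}\right) + \frac{62}{-34 - 21} = - \frac{22}{23} + \frac{62}{-55} = - \frac{22}{23} + 62 \left(- \frac{1}{55}\right) = - \frac{22}{23} - \frac{62}{55} = - \frac{2636}{1265} \approx -2.0838$)
$Q{\left(a \right)} = - \frac{2636 a^{2}}{1265}$
$\frac{Q{\left(38 \right)}}{41038} - \frac{43705}{11018} = \frac{\left(- \frac{2636}{1265}\right) 38^{2}}{41038} - \frac{43705}{11018} = \left(- \frac{2636}{1265}\right) 1444 \cdot \frac{1}{41038} - \frac{43705}{11018} = \left(- \frac{3806384}{1265}\right) \frac{1}{41038} - \frac{43705}{11018} = - \frac{1903192}{25956535} - \frac{43705}{11018} = - \frac{1155399731631}{285989102630}$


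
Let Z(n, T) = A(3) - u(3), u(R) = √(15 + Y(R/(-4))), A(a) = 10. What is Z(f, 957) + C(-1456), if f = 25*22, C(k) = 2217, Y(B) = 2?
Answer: 2227 - √17 ≈ 2222.9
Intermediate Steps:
f = 550
u(R) = √17 (u(R) = √(15 + 2) = √17)
Z(n, T) = 10 - √17
Z(f, 957) + C(-1456) = (10 - √17) + 2217 = 2227 - √17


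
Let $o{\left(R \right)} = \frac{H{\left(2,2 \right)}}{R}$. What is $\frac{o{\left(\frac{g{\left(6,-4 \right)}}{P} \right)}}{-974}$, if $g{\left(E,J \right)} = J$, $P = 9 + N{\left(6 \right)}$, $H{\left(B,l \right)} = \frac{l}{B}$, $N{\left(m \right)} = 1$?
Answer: $\frac{5}{1948} \approx 0.0025667$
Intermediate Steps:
$P = 10$ ($P = 9 + 1 = 10$)
$o{\left(R \right)} = \frac{1}{R}$ ($o{\left(R \right)} = \frac{2 \cdot \frac{1}{2}}{R} = 1 \frac{1}{R} = \frac{1}{R}$)
$\frac{o{\left(\frac{g{\left(6,-4 \right)}}{P} \right)}}{-974} = \frac{1}{- \frac{4}{10} \left(-974\right)} = \frac{1}{\left(-4\right) \frac{1}{10}} \left(- \frac{1}{974}\right) = \frac{1}{- \frac{2}{5}} \left(- \frac{1}{974}\right) = \left(- \frac{5}{2}\right) \left(- \frac{1}{974}\right) = \frac{5}{1948}$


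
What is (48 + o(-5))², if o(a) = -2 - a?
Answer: 2601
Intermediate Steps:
(48 + o(-5))² = (48 + (-2 - 1*(-5)))² = (48 + (-2 + 5))² = (48 + 3)² = 51² = 2601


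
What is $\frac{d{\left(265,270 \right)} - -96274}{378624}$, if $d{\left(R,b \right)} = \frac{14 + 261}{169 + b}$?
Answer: $\frac{14088187}{55405312} \approx 0.25427$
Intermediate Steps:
$d{\left(R,b \right)} = \frac{275}{169 + b}$
$\frac{d{\left(265,270 \right)} - -96274}{378624} = \frac{\frac{275}{169 + 270} - -96274}{378624} = \left(\frac{275}{439} + 96274\right) \frac{1}{378624} = \frac{42264561}{439} \cdot \frac{1}{378624} = \frac{14088187}{55405312}$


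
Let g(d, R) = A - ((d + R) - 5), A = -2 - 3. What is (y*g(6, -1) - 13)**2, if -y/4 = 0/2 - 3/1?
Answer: 5329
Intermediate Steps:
y = 12 (y = -4*(0/2 - 3/1) = -4*(0*(1/2) - 3*1) = -4*(0 - 3) = -4*(-3) = 12)
A = -5
g(d, R) = -R - d (g(d, R) = -5 - ((d + R) - 5) = -5 - ((R + d) - 5) = -5 - (-5 + R + d) = -5 + (5 - R - d) = -R - d)
(y*g(6, -1) - 13)**2 = (12*(-1*(-1) - 1*6) - 13)**2 = (12*(1 - 6) - 13)**2 = (12*(-5) - 13)**2 = (-60 - 13)**2 = (-73)**2 = 5329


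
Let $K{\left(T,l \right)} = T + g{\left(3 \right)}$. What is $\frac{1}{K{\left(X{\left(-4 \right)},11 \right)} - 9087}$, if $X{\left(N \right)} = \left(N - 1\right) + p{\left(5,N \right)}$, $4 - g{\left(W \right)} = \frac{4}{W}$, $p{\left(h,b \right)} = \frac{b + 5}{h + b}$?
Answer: $- \frac{3}{27265} \approx -0.00011003$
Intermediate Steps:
$p{\left(h,b \right)} = \frac{5 + b}{b + h}$
$g{\left(W \right)} = 4 - \frac{4}{W}$
$X{\left(N \right)} = N$ ($X{\left(N \right)} = \left(N - 1\right) + \frac{5 + N}{N + 5} = \left(-1 + N\right) + \frac{5 + N}{5 + N} = \left(-1 + N\right) + 1 = N$)
$K{\left(T,l \right)} = \frac{8}{3} + T$ ($K{\left(T,l \right)} = T + \left(4 - \frac{4}{3}\right) = T + \frac{8}{3} = \frac{8}{3} + T$)
$\frac{1}{K{\left(X{\left(-4 \right)},11 \right)} - 9087} = \frac{1}{\left(\frac{8}{3} - 4\right) - 9087} = \frac{1}{- \frac{4}{3} - 9087} = \frac{1}{- \frac{27265}{3}} = - \frac{3}{27265}$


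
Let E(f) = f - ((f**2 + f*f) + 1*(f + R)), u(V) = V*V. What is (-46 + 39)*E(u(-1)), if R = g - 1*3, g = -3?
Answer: -28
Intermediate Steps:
R = -6 (R = -3 - 1*3 = -3 - 3 = -6)
u(V) = V**2
E(f) = 6 - 2*f**2 (E(f) = f - ((f**2 + f*f) + 1*(f - 6)) = f - ((f**2 + f**2) + 1*(-6 + f)) = f - (2*f**2 + (-6 + f)) = f - (-6 + f + 2*f**2) = f + (6 - f - 2*f**2) = 6 - 2*f**2)
(-46 + 39)*E(u(-1)) = (-46 + 39)*(6 - 2*((-1)**2)**2) = -7*(6 - 2*1**2) = -7*(6 - 2*1) = -7*(6 - 2) = -7*4 = -28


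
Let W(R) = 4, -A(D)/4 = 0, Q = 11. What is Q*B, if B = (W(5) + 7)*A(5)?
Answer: 0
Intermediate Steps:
A(D) = 0 (A(D) = -4*0 = 0)
B = 0 (B = (4 + 7)*0 = 11*0 = 0)
Q*B = 11*0 = 0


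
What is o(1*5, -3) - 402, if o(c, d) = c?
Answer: -397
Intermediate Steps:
o(1*5, -3) - 402 = 1*5 - 402 = 5 - 402 = -397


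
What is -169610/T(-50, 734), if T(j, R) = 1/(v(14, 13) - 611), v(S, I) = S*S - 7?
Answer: 71575420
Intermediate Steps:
v(S, I) = -7 + S**2 (v(S, I) = S**2 - 7 = -7 + S**2)
T(j, R) = -1/422 (T(j, R) = 1/((-7 + 14**2) - 611) = 1/((-7 + 196) - 611) = 1/(189 - 611) = 1/(-422) = -1/422)
-169610/T(-50, 734) = -169610/(-1/422) = -169610*(-422) = 71575420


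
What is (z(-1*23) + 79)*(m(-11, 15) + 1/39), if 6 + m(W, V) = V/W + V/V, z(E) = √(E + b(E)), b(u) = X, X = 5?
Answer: -214801/429 - 2719*I*√2/143 ≈ -500.7 - 26.89*I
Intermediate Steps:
b(u) = 5
z(E) = √(5 + E) (z(E) = √(E + 5) = √(5 + E))
m(W, V) = -5 + V/W (m(W, V) = -6 + (V/W + V/V) = -6 + (V/W + 1) = -6 + (1 + V/W) = -5 + V/W)
(z(-1*23) + 79)*(m(-11, 15) + 1/39) = (√(5 - 1*23) + 79)*((-5 + 15/(-11)) + 1/39) = (√(5 - 23) + 79)*((-5 + 15*(-1/11)) + 1/39) = (√(-18) + 79)*((-5 - 15/11) + 1/39) = (3*I*√2 + 79)*(-70/11 + 1/39) = (79 + 3*I*√2)*(-2719/429) = -214801/429 - 2719*I*√2/143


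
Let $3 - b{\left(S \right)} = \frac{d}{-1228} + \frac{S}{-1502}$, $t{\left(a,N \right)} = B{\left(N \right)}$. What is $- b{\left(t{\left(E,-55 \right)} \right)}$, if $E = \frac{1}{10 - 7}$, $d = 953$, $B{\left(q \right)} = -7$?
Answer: $- \frac{3478089}{922228} \approx -3.7714$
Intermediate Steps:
$E = \frac{1}{3}$ ($E = \frac{1}{10 - 7} = \frac{1}{3} \approx 0.33333$)
$t{\left(a,N \right)} = -7$
$b{\left(S \right)} = \frac{4637}{1228} + \frac{S}{1502}$ ($b{\left(S \right)} = 3 - \left(\frac{953}{-1228} + \frac{S}{-1502}\right) = 3 - \left(953 \left(- \frac{1}{1228}\right) + S \left(- \frac{1}{1502}\right)\right) = 3 - \left(- \frac{953}{1228} - \frac{S}{1502}\right) = 3 + \left(\frac{953}{1228} + \frac{S}{1502}\right) = \frac{4637}{1228} + \frac{S}{1502}$)
$- b{\left(t{\left(E,-55 \right)} \right)} = - (\frac{4637}{1228} + \frac{1}{1502} \left(-7\right)) = - (\frac{4637}{1228} - \frac{7}{1502}) = \left(-1\right) \frac{3478089}{922228} = - \frac{3478089}{922228}$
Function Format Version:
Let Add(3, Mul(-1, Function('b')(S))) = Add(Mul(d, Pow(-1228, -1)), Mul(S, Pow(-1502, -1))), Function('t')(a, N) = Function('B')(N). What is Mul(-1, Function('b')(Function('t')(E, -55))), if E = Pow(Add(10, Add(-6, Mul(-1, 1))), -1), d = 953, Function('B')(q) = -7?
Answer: Rational(-3478089, 922228) ≈ -3.7714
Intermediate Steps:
E = Rational(1, 3) (E = Pow(Add(10, Add(-6, -1)), -1) = Pow(Add(10, -7), -1) = Pow(3, -1) = Rational(1, 3) ≈ 0.33333)
Function('t')(a, N) = -7
Function('b')(S) = Add(Rational(4637, 1228), Mul(Rational(1, 1502), S)) (Function('b')(S) = Add(3, Mul(-1, Add(Mul(953, Pow(-1228, -1)), Mul(S, Pow(-1502, -1))))) = Add(3, Mul(-1, Add(Mul(953, Rational(-1, 1228)), Mul(S, Rational(-1, 1502))))) = Add(3, Mul(-1, Add(Rational(-953, 1228), Mul(Rational(-1, 1502), S)))) = Add(3, Add(Rational(953, 1228), Mul(Rational(1, 1502), S))) = Add(Rational(4637, 1228), Mul(Rational(1, 1502), S)))
Mul(-1, Function('b')(Function('t')(E, -55))) = Mul(-1, Add(Rational(4637, 1228), Mul(Rational(1, 1502), -7))) = Mul(-1, Add(Rational(4637, 1228), Rational(-7, 1502))) = Mul(-1, Rational(3478089, 922228)) = Rational(-3478089, 922228)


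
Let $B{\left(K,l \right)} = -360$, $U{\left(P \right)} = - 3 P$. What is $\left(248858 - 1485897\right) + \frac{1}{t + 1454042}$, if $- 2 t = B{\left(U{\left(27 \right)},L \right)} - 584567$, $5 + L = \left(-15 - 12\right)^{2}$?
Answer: $- \frac{4320990834427}{3493011} \approx -1.237 \cdot 10^{6}$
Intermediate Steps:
$L = 724$ ($L = -5 + \left(-15 - 12\right)^{2} = -5 + \left(-27\right)^{2} = -5 + 729 = 724$)
$t = \frac{584927}{2}$ ($t = - \frac{-360 - 584567}{2} = \left(- \frac{1}{2}\right) \left(-584927\right) = \frac{584927}{2} \approx 2.9246 \cdot 10^{5}$)
$\left(248858 - 1485897\right) + \frac{1}{t + 1454042} = \left(248858 - 1485897\right) + \frac{1}{\frac{584927}{2} + 1454042} = -1237039 + \frac{1}{\frac{3493011}{2}} = -1237039 + \frac{2}{3493011} = - \frac{4320990834427}{3493011}$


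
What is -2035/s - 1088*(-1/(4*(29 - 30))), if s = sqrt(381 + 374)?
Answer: -272 - 407*sqrt(755)/151 ≈ -346.06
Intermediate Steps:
s = sqrt(755) ≈ 27.477
-2035/s - 1088*(-1/(4*(29 - 30))) = -2035*sqrt(755)/755 - 1088*(-1/(4*(29 - 30))) = -407*sqrt(755)/151 - 1088/((-4*(-1))) = -407*sqrt(755)/151 - 1088/4 = -407*sqrt(755)/151 - 1088*1/4 = -407*sqrt(755)/151 - 272 = -272 - 407*sqrt(755)/151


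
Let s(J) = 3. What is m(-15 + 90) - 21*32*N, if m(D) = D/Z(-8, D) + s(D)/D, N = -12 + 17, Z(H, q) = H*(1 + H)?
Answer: -4702069/1400 ≈ -3358.6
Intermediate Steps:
N = 5
m(D) = 3/D + D/56 (m(D) = D/((-8*(1 - 8))) + 3/D = D/((-8*(-7))) + 3/D = D/56 + 3/D = 3/D + D/56)
m(-15 + 90) - 21*32*N = (3/(-15 + 90) + (-15 + 90)/56) - 21*32*5 = (3/75 + (1/56)*75) - 672*5 = (3*(1/75) + 75/56) - 1*3360 = (1/25 + 75/56) - 3360 = 1931/1400 - 3360 = -4702069/1400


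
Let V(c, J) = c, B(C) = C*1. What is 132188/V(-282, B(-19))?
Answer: -66094/141 ≈ -468.75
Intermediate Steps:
B(C) = C
132188/V(-282, B(-19)) = 132188/(-282) = 132188*(-1/282) = -66094/141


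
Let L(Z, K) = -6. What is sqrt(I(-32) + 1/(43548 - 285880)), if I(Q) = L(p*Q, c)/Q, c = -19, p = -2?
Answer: sqrt(11010657335)/242332 ≈ 0.43301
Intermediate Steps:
I(Q) = -6/Q
sqrt(I(-32) + 1/(43548 - 285880)) = sqrt(-6/(-32) + 1/(43548 - 285880)) = sqrt(-6*(-1/32) + 1/(-242332)) = sqrt(3/16 - 1/242332) = sqrt(181745/969328) = sqrt(11010657335)/242332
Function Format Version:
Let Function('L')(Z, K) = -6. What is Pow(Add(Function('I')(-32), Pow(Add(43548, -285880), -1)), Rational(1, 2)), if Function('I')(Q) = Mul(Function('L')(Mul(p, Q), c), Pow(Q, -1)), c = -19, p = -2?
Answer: Mul(Rational(1, 242332), Pow(11010657335, Rational(1, 2))) ≈ 0.43301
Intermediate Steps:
Function('I')(Q) = Mul(-6, Pow(Q, -1))
Pow(Add(Function('I')(-32), Pow(Add(43548, -285880), -1)), Rational(1, 2)) = Pow(Add(Mul(-6, Pow(-32, -1)), Pow(Add(43548, -285880), -1)), Rational(1, 2)) = Pow(Add(Mul(-6, Rational(-1, 32)), Pow(-242332, -1)), Rational(1, 2)) = Pow(Add(Rational(3, 16), Rational(-1, 242332)), Rational(1, 2)) = Pow(Rational(181745, 969328), Rational(1, 2)) = Mul(Rational(1, 242332), Pow(11010657335, Rational(1, 2)))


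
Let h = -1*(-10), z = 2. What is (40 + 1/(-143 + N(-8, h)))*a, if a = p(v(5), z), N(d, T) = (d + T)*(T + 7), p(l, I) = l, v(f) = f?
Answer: 21795/109 ≈ 199.95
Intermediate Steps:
h = 10
N(d, T) = (7 + T)*(T + d) (N(d, T) = (T + d)*(7 + T) = (7 + T)*(T + d))
a = 5
(40 + 1/(-143 + N(-8, h)))*a = (40 + 1/(-143 + (10² + 7*10 + 7*(-8) + 10*(-8))))*5 = (40 + 1/(-143 + (100 + 70 - 56 - 80)))*5 = (40 + 1/(-143 + 34))*5 = (40 + 1/(-109))*5 = (40 - 1/109)*5 = (4359/109)*5 = 21795/109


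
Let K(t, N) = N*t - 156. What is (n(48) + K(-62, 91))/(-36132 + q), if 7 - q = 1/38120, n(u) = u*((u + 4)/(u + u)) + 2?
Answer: 219952400/1377085001 ≈ 0.15972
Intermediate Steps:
n(u) = 4 + u/2 (n(u) = u*((4 + u)/((2*u))) + 2 = u*((4 + u)*(1/(2*u))) + 2 = u*((4 + u)/(2*u)) + 2 = (2 + u/2) + 2 = 4 + u/2)
q = 266839/38120 (q = 7 - 1/38120 = 266839/38120 ≈ 7.0000)
K(t, N) = -156 + N*t
(n(48) + K(-62, 91))/(-36132 + q) = ((4 + (½)*48) + (-156 + 91*(-62)))/(-36132 + 266839/38120) = ((4 + 24) + (-156 - 5642))/(-1377085001/38120) = (28 - 5798)*(-38120/1377085001) = -5770*(-38120/1377085001) = 219952400/1377085001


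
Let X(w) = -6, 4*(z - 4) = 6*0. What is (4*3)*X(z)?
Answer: -72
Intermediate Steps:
z = 4 (z = 4 + (6*0)/4 = 4 + (¼)*0 = 4 + 0 = 4)
(4*3)*X(z) = (4*3)*(-6) = 12*(-6) = -72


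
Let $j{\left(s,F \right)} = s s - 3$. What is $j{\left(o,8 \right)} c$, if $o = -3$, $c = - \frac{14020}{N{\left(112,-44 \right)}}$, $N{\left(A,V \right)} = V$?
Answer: $\frac{21030}{11} \approx 1911.8$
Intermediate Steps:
$c = \frac{3505}{11}$ ($c = - \frac{14020}{-44} = \left(-14020\right) \left(- \frac{1}{44}\right) = \frac{3505}{11} \approx 318.64$)
$j{\left(s,F \right)} = -3 + s^{2}$ ($j{\left(s,F \right)} = s^{2} - 3 = -3 + s^{2}$)
$j{\left(o,8 \right)} c = \left(-3 + \left(-3\right)^{2}\right) \frac{3505}{11} = \left(-3 + 9\right) \frac{3505}{11} = 6 \cdot \frac{3505}{11} = \frac{21030}{11}$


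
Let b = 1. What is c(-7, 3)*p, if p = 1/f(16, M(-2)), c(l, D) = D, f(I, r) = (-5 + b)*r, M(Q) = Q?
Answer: 3/8 ≈ 0.37500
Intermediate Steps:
f(I, r) = -4*r (f(I, r) = (-5 + 1)*r = -4*r)
p = ⅛ (p = 1/(-4*(-2)) = 1/8 = ⅛ ≈ 0.12500)
c(-7, 3)*p = 3*(⅛) = 3/8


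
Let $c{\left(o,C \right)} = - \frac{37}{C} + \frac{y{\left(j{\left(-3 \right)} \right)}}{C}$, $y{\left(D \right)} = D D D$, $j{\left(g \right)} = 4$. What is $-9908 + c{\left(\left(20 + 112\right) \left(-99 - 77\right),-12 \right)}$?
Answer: $- \frac{39641}{4} \approx -9910.3$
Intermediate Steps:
$y{\left(D \right)} = D^{3}$ ($y{\left(D \right)} = D^{2} D = D^{3}$)
$c{\left(o,C \right)} = \frac{27}{C}$ ($c{\left(o,C \right)} = - \frac{37}{C} + \frac{4^{3}}{C} = - \frac{37}{C} + \frac{64}{C} = \frac{27}{C}$)
$-9908 + c{\left(\left(20 + 112\right) \left(-99 - 77\right),-12 \right)} = -9908 + \frac{27}{-12} = -9908 + 27 \left(- \frac{1}{12}\right) = -9908 - \frac{9}{4} = - \frac{39641}{4}$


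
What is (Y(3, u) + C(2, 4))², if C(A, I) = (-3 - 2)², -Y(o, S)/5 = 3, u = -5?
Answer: 100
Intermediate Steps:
Y(o, S) = -15 (Y(o, S) = -5*3 = -15)
C(A, I) = 25 (C(A, I) = (-5)² = 25)
(Y(3, u) + C(2, 4))² = (-15 + 25)² = 10² = 100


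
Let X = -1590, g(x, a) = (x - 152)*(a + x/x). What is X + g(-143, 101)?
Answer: -31680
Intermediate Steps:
g(x, a) = (1 + a)*(-152 + x) (g(x, a) = (-152 + x)*(a + 1) = (-152 + x)*(1 + a) = (1 + a)*(-152 + x))
X + g(-143, 101) = -1590 + (-152 - 143 - 152*101 + 101*(-143)) = -1590 + (-152 - 143 - 15352 - 14443) = -1590 - 30090 = -31680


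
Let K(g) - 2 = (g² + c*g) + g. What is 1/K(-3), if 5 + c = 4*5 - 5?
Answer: -1/22 ≈ -0.045455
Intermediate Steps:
c = 10 (c = -5 + (4*5 - 5) = -5 + (20 - 5) = -5 + 15 = 10)
K(g) = 2 + g² + 11*g (K(g) = 2 + ((g² + 10*g) + g) = 2 + (g² + 11*g) = 2 + g² + 11*g)
1/K(-3) = 1/(2 + (-3)² + 11*(-3)) = 1/(2 + 9 - 33) = 1/(-22) = -1/22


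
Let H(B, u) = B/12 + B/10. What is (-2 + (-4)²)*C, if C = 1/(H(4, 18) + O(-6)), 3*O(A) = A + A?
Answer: -30/7 ≈ -4.2857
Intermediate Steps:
H(B, u) = 11*B/60 (H(B, u) = B*(1/12) + B*(⅒) = B/12 + B/10 = 11*B/60)
O(A) = 2*A/3 (O(A) = (A + A)/3 = (2*A)/3 = 2*A/3)
C = -15/49 (C = 1/((11/60)*4 + (⅔)*(-6)) = 1/(11/15 - 4) = 1/(-49/15) = -15/49 ≈ -0.30612)
(-2 + (-4)²)*C = (-2 + (-4)²)*(-15/49) = (-2 + 16)*(-15/49) = 14*(-15/49) = -30/7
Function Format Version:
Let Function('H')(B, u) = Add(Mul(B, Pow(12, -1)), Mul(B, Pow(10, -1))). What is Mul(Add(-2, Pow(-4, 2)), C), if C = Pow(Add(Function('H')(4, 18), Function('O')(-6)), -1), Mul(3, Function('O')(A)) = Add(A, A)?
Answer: Rational(-30, 7) ≈ -4.2857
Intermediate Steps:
Function('H')(B, u) = Mul(Rational(11, 60), B) (Function('H')(B, u) = Add(Mul(B, Rational(1, 12)), Mul(B, Rational(1, 10))) = Add(Mul(Rational(1, 12), B), Mul(Rational(1, 10), B)) = Mul(Rational(11, 60), B))
Function('O')(A) = Mul(Rational(2, 3), A) (Function('O')(A) = Mul(Rational(1, 3), Add(A, A)) = Mul(Rational(1, 3), Mul(2, A)) = Mul(Rational(2, 3), A))
C = Rational(-15, 49) (C = Pow(Add(Mul(Rational(11, 60), 4), Mul(Rational(2, 3), -6)), -1) = Pow(Add(Rational(11, 15), -4), -1) = Pow(Rational(-49, 15), -1) = Rational(-15, 49) ≈ -0.30612)
Mul(Add(-2, Pow(-4, 2)), C) = Mul(Add(-2, Pow(-4, 2)), Rational(-15, 49)) = Mul(Add(-2, 16), Rational(-15, 49)) = Mul(14, Rational(-15, 49)) = Rational(-30, 7)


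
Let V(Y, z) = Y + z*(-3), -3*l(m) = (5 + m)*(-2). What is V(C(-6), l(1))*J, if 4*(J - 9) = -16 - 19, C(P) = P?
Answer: -9/2 ≈ -4.5000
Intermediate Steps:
l(m) = 10/3 + 2*m/3 (l(m) = -(5 + m)*(-2)/3 = -(-10 - 2*m)/3 = 10/3 + 2*m/3)
V(Y, z) = Y - 3*z
J = ¼ (J = 9 + (-16 - 19)/4 = 9 + (¼)*(-35) = 9 - 35/4 = ¼ ≈ 0.25000)
V(C(-6), l(1))*J = (-6 - 3*(10/3 + (⅔)*1))*(¼) = (-6 - 3*(10/3 + ⅔))*(¼) = (-6 - 3*4)*(¼) = (-6 - 12)*(¼) = -18*¼ = -9/2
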